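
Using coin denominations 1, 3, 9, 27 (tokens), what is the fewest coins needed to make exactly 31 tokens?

31 − 1×27→4 − 1×3→1 − 1×1→0
Total coins = 1 + 1 + 1 = 3

3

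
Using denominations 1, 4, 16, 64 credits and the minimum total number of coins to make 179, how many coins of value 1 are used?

Use the largest denomination that fits, subtract, and repeat.
179 − 2×64→51 − 3×16→3 − 3×1→0
Count of 1: 3

3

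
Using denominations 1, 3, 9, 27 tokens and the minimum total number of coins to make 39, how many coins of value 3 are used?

1

Greedy: take as many of the largest coin as possible, then repeat with the remainder.
39 − 1×27→12 − 1×9→3 − 1×3→0
Count of 3: 1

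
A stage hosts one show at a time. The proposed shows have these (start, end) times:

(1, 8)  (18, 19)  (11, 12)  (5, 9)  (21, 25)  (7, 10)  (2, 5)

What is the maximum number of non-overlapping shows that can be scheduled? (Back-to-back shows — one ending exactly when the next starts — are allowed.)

5

Greedy by earliest finish: after sorting by end time, pick each interval compatible with the last pick.
By end time: (2,5), (1,8), (5,9), (7,10), (11,12), (18,19), (21,25).
Pick (2,5); next start ≥ 5 → (5,9); next start ≥ 9 → (11,12); next start ≥ 12 → (18,19); next start ≥ 19 → (21,25).
Selected 5 shows.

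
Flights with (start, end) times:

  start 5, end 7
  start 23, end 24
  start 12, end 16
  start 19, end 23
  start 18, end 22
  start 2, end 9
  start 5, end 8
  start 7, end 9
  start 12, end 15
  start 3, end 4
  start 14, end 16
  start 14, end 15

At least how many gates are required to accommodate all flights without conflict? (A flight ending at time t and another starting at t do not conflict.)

Count concurrent intervals with a sweep; the peak is the room count.
starts: [2, 3, 5, 5, 7, 12, 12, 14, 14, 18, 19, 23]
ends:   [4, 7, 8, 9, 9, 15, 15, 16, 16, 22, 23, 24]
s2→1 s3→2 e4→1 s5→2 s5→3 e7→2 s7→3 e8→2 e9→1 e9→0 s12→1 s12→2 s14→3 s14→4  — peak 4.

4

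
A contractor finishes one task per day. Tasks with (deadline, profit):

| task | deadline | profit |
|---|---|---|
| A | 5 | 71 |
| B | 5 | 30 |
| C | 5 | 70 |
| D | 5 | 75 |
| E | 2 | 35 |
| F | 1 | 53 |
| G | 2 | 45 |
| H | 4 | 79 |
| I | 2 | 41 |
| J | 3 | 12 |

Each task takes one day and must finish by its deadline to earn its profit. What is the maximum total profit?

Take jobs in profit order; each goes to the latest open slot no later than its deadline.
Profit order: H=79 D=75 A=71 C=70 F=53 G=45 I=41 E=35 B=30 J=12
Assign: H→slot 4, D→slot 5, A→slot 3, C→slot 2, F→slot 1, G skipped, I skipped, E skipped, B skipped, J skipped.
Slots: [1:F] [2:C] [3:A] [4:H] [5:D]
Profit = 53 + 70 + 71 + 79 + 75 = 348

348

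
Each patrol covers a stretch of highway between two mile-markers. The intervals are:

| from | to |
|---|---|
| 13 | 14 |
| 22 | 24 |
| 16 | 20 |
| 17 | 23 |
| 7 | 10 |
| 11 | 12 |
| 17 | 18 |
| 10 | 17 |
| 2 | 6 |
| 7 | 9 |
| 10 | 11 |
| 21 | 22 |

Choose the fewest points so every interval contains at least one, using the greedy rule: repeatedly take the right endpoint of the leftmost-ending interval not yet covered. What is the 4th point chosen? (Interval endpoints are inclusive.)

By right end: [2,6]  [7,9]  [7,10]  [10,11]  [11,12]  [13,14]  [10,17]  [17,18]  [16,20]  [21,22]  [17,23]  [22,24]
[2,6] uncovered → point at 6; [7,9] uncovered → point at 9; [10,11] uncovered → point at 11; [13,14] uncovered → point at 14; [17,18] uncovered → point at 18; [21,22] uncovered → point at 22.
Points: 6, 9, 11, 14, 18, 22 (6 total).

14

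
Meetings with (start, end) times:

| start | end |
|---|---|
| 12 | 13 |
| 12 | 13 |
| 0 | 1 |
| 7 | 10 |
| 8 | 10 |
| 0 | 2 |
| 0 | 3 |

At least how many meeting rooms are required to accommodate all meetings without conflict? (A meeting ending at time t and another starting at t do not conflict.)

The answer is the maximum number of intervals overlapping at any instant.
starts: [0, 0, 0, 7, 8, 12, 12]
ends:   [1, 2, 3, 10, 10, 13, 13]
s0→1 s0→2 s0→3  — peak 3.

3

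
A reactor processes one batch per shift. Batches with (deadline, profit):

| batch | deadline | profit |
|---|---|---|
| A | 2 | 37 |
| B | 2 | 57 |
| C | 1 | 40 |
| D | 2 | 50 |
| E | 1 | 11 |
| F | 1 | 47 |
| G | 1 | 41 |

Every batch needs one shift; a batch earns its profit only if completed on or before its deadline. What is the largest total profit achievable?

107

By profit: B(d2,57), D(d2,50), F(d1,47), G(d1,41), C(d1,40), A(d2,37), E(d1,11)
B→slot 2; D→slot 1; F skipped; G skipped; C skipped; A skipped; E skipped.
Profit = 50 + 57 = 107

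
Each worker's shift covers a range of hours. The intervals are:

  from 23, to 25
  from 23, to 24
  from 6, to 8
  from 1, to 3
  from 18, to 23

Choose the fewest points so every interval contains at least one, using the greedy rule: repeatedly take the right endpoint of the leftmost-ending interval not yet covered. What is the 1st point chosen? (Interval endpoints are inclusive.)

Sorted: [1,3] [6,8] [18,23] [23,24] [23,25]
{[1,3]} hit by 3; {[6,8]} hit by 8; {[18,23],[23,24],[23,25]} hit by 23.
Points: 3, 8, 23 (3 total).

3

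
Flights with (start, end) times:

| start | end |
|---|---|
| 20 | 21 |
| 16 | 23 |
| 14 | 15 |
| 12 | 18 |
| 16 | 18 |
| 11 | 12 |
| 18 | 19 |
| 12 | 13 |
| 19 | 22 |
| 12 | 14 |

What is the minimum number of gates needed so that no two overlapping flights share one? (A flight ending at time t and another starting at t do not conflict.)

Count concurrent intervals with a sweep; the peak is the room count.
starts: [11, 12, 12, 12, 14, 16, 16, 18, 19, 20]
ends:   [12, 13, 14, 15, 18, 18, 19, 21, 22, 23]
s11→1 e12→0 s12→1 s12→2 s12→3  — peak 3.

3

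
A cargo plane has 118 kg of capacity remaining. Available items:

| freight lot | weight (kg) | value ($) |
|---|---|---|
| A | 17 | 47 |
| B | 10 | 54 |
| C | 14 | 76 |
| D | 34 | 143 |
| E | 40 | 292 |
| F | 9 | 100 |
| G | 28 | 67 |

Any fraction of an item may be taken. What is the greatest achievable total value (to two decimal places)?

695.41

Greedy by value/weight ratio, highest first.
Ratios (sorted): F 11.11, E 7.30, C 5.43, B 5.40, D 4.21, A 2.76, G 2.39
take F (9 @ 100); take E (40 @ 292); take C (14 @ 76); take B (10 @ 54); take D (34 @ 143); take 11/17 of A → 30.41. Capacity used 118/118.
Total value = 695.41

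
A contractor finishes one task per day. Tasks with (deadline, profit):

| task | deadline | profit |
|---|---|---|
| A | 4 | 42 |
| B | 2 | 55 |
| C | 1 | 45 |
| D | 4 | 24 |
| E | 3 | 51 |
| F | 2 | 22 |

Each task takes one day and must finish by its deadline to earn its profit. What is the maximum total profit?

Sort by profit descending; place each in the latest free slot ≤ its deadline.
Profit order: B=55 E=51 C=45 A=42 D=24 F=22
Assign: B→slot 2, E→slot 3, C→slot 1, A→slot 4, D skipped, F skipped.
Slots: [1:C] [2:B] [3:E] [4:A]
Profit = 45 + 55 + 51 + 42 = 193

193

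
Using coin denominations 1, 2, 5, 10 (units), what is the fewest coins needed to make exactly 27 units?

4

27 − 2×10→7 − 1×5→2 − 1×2→0
Total coins = 2 + 1 + 1 = 4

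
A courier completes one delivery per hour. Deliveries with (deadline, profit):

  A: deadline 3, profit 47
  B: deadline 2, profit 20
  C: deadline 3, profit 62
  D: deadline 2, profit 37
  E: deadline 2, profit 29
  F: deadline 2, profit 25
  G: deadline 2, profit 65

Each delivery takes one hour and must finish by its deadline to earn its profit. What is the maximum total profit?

Sort by profit descending; place each in the latest free slot ≤ its deadline.
Profit order: G=65 C=62 A=47 D=37 E=29 F=25 B=20
Assign: G→slot 2, C→slot 3, A→slot 1, D skipped, E skipped, F skipped, B skipped.
Slots: [1:A] [2:G] [3:C]
Profit = 47 + 65 + 62 = 174

174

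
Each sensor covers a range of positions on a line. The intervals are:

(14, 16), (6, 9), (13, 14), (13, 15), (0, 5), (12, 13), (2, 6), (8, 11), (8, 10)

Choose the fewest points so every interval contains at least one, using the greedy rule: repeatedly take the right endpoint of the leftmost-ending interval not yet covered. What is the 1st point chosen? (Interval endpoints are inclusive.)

Process intervals by earliest right end; each time one isn't hit yet, stab at its right endpoint.
Sorted: [0,5] [2,6] [6,9] [8,10] [8,11] [12,13] [13,14] [13,15] [14,16]
{[0,5],[2,6]} hit by 5; {[6,9],[8,10],[8,11]} hit by 9; {[12,13],[13,14],[13,15]} hit by 13; {[14,16]} hit by 16.
Points: 5, 9, 13, 16 (4 total).

5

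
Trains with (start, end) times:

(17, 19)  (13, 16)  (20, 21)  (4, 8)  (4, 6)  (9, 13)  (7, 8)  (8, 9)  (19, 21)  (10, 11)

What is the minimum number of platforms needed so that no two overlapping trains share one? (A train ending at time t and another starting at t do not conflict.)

The answer is the maximum number of intervals overlapping at any instant.
Events (time:±→running): 4:+→1 4:+→2 … peak 2.

2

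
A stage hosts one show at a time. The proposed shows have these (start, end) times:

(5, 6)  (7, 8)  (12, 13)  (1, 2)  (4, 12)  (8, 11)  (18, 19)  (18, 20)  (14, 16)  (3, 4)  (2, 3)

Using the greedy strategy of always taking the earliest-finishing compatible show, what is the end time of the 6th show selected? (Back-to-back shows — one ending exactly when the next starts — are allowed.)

11

Sort by end time and greedily take each interval whose start is ≥ the last chosen end.
By end time: (1,2), (2,3), (3,4), (5,6), (7,8), (8,11), (4,12), (12,13), (14,16), (18,19), (18,20).
Pick (1,2); next start ≥ 2 → (2,3); next start ≥ 3 → (3,4); next start ≥ 4 → (5,6); next start ≥ 6 → (7,8); next start ≥ 8 → (8,11); next start ≥ 11 → (12,13); next start ≥ 13 → (14,16); next start ≥ 16 → (18,19).
Selected: (1,2) (2,3) (3,4) (5,6) (7,8) (8,11) (12,13) (14,16) (18,19)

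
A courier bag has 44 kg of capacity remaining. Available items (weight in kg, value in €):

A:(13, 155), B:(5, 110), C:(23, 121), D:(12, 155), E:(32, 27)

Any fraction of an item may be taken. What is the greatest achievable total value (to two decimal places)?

493.65

Ratios (sorted): B 22.00, D 12.92, A 11.92, C 5.26, E 0.84
take B (5 @ 110); take D (12 @ 155); take A (13 @ 155); take 14/23 of C → 73.65. Capacity used 44/44.
Total value = 493.65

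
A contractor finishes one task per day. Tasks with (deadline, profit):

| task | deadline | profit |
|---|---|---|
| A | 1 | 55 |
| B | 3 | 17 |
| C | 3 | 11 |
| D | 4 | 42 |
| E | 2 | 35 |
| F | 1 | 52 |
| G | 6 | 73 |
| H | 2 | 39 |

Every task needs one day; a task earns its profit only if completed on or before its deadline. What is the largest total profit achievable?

226

By profit: G(d6,73), A(d1,55), F(d1,52), D(d4,42), H(d2,39), E(d2,35), B(d3,17), C(d3,11)
G→slot 6; A→slot 1; F skipped; D→slot 4; H→slot 2; E skipped; B→slot 3; C skipped.
Profit = 55 + 39 + 17 + 42 + 73 = 226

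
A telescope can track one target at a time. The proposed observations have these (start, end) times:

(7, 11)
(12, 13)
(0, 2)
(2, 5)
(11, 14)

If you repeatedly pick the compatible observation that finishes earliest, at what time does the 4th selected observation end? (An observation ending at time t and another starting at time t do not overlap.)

By end time: (0,2), (2,5), (7,11), (12,13), (11,14).
Pick (0,2); next start ≥ 2 → (2,5); next start ≥ 5 → (7,11); next start ≥ 11 → (12,13).
Selected: (0,2) (2,5) (7,11) (12,13)

13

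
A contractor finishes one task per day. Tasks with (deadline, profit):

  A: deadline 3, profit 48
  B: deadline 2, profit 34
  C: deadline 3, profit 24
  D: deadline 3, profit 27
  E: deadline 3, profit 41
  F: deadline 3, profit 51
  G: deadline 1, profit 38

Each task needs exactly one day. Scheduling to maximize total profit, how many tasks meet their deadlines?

3

By profit: F(d3,51), A(d3,48), E(d3,41), G(d1,38), B(d2,34), D(d3,27), C(d3,24)
F→slot 3; A→slot 2; E→slot 1; G skipped; B skipped; D skipped; C skipped.
3 of 7 scheduled.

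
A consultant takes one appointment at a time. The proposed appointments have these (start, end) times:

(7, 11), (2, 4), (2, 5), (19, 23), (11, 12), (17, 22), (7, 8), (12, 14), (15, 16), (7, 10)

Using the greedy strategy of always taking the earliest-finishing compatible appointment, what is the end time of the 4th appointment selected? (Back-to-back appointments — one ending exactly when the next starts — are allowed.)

14

Greedy by earliest finish: after sorting by end time, pick each interval compatible with the last pick.
By end time: (2,4), (2,5), (7,8), (7,10), (7,11), (11,12), (12,14), (15,16), (17,22), (19,23).
Pick (2,4); next start ≥ 4 → (7,8); next start ≥ 8 → (11,12); next start ≥ 12 → (12,14); next start ≥ 14 → (15,16); next start ≥ 16 → (17,22).
Selected: (2,4) (7,8) (11,12) (12,14) (15,16) (17,22)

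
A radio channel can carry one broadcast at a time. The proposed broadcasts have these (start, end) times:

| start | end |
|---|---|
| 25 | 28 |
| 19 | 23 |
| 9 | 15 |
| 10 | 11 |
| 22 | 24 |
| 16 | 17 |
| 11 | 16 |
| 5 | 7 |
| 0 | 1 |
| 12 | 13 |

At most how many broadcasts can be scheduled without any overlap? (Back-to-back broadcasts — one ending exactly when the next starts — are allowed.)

Greedy by earliest finish: after sorting by end time, pick each interval compatible with the last pick.
Sorted by end: (0,1)  (5,7)  (10,11)  (12,13)  (9,15)  (11,16)  (16,17)  (19,23)  (22,24)  (25,28)
take (0,1); take (5,7); take (10,11); take (12,13); skip (9,15); skip (11,16); take (16,17); take (19,23); skip (22,24); take (25,28).
Selected 7 broadcasts.

7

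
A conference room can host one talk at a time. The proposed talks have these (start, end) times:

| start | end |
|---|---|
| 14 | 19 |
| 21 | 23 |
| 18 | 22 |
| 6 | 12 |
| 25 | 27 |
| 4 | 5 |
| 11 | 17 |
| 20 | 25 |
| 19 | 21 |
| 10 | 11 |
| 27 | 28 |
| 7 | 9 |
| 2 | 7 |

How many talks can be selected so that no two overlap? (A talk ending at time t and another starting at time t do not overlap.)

8

Sorted by end: (4,5)  (2,7)  (7,9)  (10,11)  (6,12)  (11,17)  (14,19)  (19,21)  (18,22)  (21,23)  (20,25)  (25,27)  (27,28)
take (4,5); take (7,9); take (10,11); skip (6,12); take (11,17); take (19,21); take (21,23); skip (20,25); take (25,27); take (27,28).
Selected 8 talks.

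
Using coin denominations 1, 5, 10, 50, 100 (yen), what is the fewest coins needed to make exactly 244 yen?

244 = 2×100 + 4×10 + 4×1
Total coins = 2 + 4 + 4 = 10

10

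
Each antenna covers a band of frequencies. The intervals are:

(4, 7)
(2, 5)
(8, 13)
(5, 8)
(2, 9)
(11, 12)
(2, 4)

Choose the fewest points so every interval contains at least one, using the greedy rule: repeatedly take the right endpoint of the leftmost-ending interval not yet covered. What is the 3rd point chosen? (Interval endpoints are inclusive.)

Sort by right endpoint; whenever an interval is uncovered, place a point at its right end.
By right end: [2,4]  [2,5]  [4,7]  [5,8]  [2,9]  [11,12]  [8,13]
[2,4] uncovered → point at 4; [5,8] uncovered → point at 8; [11,12] uncovered → point at 12.
Points: 4, 8, 12 (3 total).

12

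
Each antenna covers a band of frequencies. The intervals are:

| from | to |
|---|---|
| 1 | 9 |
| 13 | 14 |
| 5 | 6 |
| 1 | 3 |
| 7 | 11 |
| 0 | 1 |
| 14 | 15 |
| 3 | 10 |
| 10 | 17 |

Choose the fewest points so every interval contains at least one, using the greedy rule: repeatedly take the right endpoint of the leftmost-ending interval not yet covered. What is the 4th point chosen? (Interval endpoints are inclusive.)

Process intervals by earliest right end; each time one isn't hit yet, stab at its right endpoint.
Sorted: [0,1] [1,3] [5,6] [1,9] [3,10] [7,11] [13,14] [14,15] [10,17]
{[0,1],[1,3]} hit by 1; {[5,6],[1,9],[3,10]} hit by 6; {[7,11]} hit by 11; {[13,14],[14,15],[10,17]} hit by 14.
Points: 1, 6, 11, 14 (4 total).

14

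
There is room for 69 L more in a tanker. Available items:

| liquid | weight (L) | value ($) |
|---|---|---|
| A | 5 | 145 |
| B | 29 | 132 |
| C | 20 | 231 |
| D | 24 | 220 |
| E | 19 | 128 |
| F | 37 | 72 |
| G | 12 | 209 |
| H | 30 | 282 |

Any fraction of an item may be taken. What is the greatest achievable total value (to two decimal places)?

Order: A (145/5=29.00) > G (209/12=17.42) > C (231/20=11.55) > H (282/30=9.40) > D (220/24=9.17) > E (128/19=6.74) > B (132/29=4.55) > F (72/37=1.95)
Fill: take A (5 @ 145) → take G (12 @ 209) → take C (20 @ 231) → take H (30 @ 282) → take 2/24 of D → 18.33; 69/69 used.
Total value = 885.33

885.33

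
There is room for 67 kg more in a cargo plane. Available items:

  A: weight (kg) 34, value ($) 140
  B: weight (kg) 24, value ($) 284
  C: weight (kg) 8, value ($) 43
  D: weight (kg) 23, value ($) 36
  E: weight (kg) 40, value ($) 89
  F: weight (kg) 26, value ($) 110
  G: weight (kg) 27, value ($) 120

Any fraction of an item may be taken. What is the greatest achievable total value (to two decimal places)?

Ratios (sorted): B 11.83, C 5.38, G 4.44, F 4.23, A 4.12, E 2.23, D 1.57
take B (24 @ 284); take C (8 @ 43); take G (27 @ 120); take 8/26 of F → 33.85. Capacity used 67/67.
Total value = 480.85

480.85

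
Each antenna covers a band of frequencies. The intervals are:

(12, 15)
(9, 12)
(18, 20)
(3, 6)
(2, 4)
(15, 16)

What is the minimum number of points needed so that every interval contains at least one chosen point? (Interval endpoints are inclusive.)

Process intervals by earliest right end; each time one isn't hit yet, stab at its right endpoint.
Sorted: [2,4] [3,6] [9,12] [12,15] [15,16] [18,20]
{[2,4],[3,6]} hit by 4; {[9,12],[12,15]} hit by 12; {[15,16]} hit by 16; {[18,20]} hit by 20.
Points: 4, 12, 16, 20 (4 total).

4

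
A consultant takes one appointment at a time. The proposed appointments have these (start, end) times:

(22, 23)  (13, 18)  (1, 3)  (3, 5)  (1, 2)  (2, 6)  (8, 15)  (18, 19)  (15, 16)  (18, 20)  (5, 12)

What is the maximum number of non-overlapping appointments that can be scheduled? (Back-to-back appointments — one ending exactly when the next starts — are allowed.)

Sorted by end: (1,2)  (1,3)  (3,5)  (2,6)  (5,12)  (8,15)  (15,16)  (13,18)  (18,19)  (18,20)  (22,23)
take (1,2); skip (1,3); take (3,5); take (5,12); take (15,16); take (18,19); take (22,23).
Selected 6 appointments.

6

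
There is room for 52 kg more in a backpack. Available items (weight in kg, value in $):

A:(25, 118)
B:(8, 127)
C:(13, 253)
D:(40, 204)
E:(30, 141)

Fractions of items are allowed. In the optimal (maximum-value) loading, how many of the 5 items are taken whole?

Ratios (sorted): C 19.46, B 15.88, D 5.10, A 4.72, E 4.70
take C (13 @ 253); take B (8 @ 127); take 31/40 of D → 158.10. Capacity used 52/52.
2 item(s) taken whole; one partial (take 31/40 of D).

2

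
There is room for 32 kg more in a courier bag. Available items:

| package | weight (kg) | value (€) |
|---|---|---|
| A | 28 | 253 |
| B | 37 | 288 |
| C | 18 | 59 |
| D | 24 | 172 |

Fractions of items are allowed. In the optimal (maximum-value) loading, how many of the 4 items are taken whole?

Ratios (sorted): A 9.04, B 7.78, D 7.17, C 3.28
take A (28 @ 253); take 4/37 of B → 31.14. Capacity used 32/32.
1 item(s) taken whole; one partial (take 4/37 of B).

1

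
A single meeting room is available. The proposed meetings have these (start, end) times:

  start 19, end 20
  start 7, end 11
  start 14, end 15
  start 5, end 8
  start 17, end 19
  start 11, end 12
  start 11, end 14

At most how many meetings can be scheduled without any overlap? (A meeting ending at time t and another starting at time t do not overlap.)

Greedy by earliest finish: after sorting by end time, pick each interval compatible with the last pick.
Sorted by end: (5,8)  (7,11)  (11,12)  (11,14)  (14,15)  (17,19)  (19,20)
take (5,8); take (11,12); take (14,15); take (17,19); take (19,20).
Selected 5 meetings.

5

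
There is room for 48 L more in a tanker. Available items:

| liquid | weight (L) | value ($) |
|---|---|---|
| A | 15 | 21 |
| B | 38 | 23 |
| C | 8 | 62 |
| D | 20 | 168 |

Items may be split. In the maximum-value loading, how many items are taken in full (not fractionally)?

3

Sort by value per unit weight and fill in that order.
Ratios (sorted): D 8.40, C 7.75, A 1.40, B 0.61
take D (20 @ 168); take C (8 @ 62); take A (15 @ 21); take 5/38 of B → 3.03. Capacity used 48/48.
3 item(s) taken whole; one partial (take 5/38 of B).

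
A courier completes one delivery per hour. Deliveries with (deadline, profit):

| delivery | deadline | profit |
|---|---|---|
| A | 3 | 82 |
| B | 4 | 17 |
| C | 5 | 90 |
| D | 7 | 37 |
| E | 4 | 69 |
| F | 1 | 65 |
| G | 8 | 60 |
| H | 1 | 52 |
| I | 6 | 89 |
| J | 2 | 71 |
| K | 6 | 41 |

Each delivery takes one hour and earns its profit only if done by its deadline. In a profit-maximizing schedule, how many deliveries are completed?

By profit: C(d5,90), I(d6,89), A(d3,82), J(d2,71), E(d4,69), F(d1,65), G(d8,60), H(d1,52), K(d6,41), D(d7,37), B(d4,17)
C→slot 5; I→slot 6; A→slot 3; J→slot 2; E→slot 4; F→slot 1; G→slot 8; H skipped; K skipped; D→slot 7; B skipped.
8 of 11 scheduled.

8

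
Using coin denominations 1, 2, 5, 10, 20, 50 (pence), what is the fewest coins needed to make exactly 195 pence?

Use the largest denomination that fits, subtract, and repeat.
195 = 3×50 + 2×20 + 1×5
Total coins = 3 + 2 + 1 = 6

6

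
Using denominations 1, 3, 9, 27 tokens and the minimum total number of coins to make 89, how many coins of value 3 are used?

89 − 3×27→8 − 2×3→2 − 2×1→0
Count of 3: 2

2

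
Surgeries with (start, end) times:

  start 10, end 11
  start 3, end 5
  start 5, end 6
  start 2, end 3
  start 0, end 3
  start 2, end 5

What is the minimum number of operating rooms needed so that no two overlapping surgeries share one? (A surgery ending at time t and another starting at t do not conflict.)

3

The answer is the maximum number of intervals overlapping at any instant.
starts: [0, 2, 2, 3, 5, 10]
ends:   [3, 3, 5, 5, 6, 11]
s0→1 s2→2 s2→3  — peak 3.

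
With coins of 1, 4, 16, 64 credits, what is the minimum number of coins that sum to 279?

Use the largest denomination that fits, subtract, and repeat.
279 = 4×64 + 1×16 + 1×4 + 3×1
Total coins = 4 + 1 + 1 + 3 = 9

9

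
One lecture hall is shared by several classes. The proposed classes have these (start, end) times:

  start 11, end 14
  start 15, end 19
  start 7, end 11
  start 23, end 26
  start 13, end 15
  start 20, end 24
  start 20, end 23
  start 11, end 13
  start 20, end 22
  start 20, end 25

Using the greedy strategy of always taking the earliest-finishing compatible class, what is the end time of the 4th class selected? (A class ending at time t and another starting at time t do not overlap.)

19

Order by finish time; keep every interval that doesn't clash with the previous kept one.
Sorted by end: (7,11)  (11,13)  (11,14)  (13,15)  (15,19)  (20,22)  (20,23)  (20,24)  (20,25)  (23,26)
take (7,11); take (11,13); take (13,15); take (15,19); take (20,22); skip (20,23); skip (20,25); take (23,26).
Selected: (7,11) (11,13) (13,15) (15,19) (20,22) (23,26)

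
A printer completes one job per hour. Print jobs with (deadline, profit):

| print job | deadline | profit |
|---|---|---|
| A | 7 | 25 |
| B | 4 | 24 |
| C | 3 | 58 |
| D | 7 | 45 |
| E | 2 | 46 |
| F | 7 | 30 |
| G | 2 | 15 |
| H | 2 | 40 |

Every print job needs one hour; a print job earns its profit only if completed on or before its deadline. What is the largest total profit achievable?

268

Sort by profit descending; place each in the latest free slot ≤ its deadline.
By profit: C(d3,58), E(d2,46), D(d7,45), H(d2,40), F(d7,30), A(d7,25), B(d4,24), G(d2,15)
C→slot 3; E→slot 2; D→slot 7; H→slot 1; F→slot 6; A→slot 5; B→slot 4; G skipped.
Profit = 40 + 46 + 58 + 24 + 25 + 30 + 45 = 268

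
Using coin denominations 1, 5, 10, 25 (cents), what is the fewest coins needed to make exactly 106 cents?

106 − 4×25→6 − 1×5→1 − 1×1→0
Total coins = 4 + 1 + 1 = 6

6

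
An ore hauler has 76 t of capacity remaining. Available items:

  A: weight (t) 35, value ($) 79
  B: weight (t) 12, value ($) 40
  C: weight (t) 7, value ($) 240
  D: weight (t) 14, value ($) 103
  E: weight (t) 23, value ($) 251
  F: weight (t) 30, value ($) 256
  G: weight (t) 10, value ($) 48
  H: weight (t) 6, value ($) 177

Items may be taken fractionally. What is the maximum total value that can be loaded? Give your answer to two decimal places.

997.57

Sort by value per unit weight and fill in that order.
Ratios (sorted): C 34.29, H 29.50, E 10.91, F 8.53, D 7.36, G 4.80, B 3.33, A 2.26
take C (7 @ 240); take H (6 @ 177); take E (23 @ 251); take F (30 @ 256); take 10/14 of D → 73.57. Capacity used 76/76.
Total value = 997.57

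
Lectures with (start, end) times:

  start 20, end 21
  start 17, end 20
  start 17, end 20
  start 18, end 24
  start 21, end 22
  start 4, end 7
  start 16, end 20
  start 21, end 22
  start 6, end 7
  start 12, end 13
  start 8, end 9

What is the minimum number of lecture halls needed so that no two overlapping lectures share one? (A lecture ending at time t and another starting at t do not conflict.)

Events (time:±→running): 4:+→1 6:+→2 7:-→1 7:-→0 8:+→1 9:-→0 12:+→1 13:-→0 16:+→1 17:+→2 17:+→3 18:+→4 … peak 4.

4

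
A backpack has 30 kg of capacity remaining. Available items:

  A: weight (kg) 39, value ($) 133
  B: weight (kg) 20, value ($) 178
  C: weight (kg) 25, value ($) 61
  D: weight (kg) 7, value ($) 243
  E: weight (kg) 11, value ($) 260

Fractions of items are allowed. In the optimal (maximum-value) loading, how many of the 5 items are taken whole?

2

Ratios (sorted): D 34.71, E 23.64, B 8.90, A 3.41, C 2.44
take D (7 @ 243); take E (11 @ 260); take 12/20 of B → 106.80. Capacity used 30/30.
2 item(s) taken whole; one partial (take 12/20 of B).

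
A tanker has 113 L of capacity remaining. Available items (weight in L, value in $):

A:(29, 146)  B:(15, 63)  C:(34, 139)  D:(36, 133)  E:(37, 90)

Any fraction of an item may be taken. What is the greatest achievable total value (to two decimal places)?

477.31

Sort by value per unit weight and fill in that order.
Order: A (146/29=5.03) > B (63/15=4.20) > C (139/34=4.09) > D (133/36=3.69) > E (90/37=2.43)
Fill: take A (29 @ 146) → take B (15 @ 63) → take C (34 @ 139) → take 35/36 of D → 129.31; 113/113 used.
Total value = 477.31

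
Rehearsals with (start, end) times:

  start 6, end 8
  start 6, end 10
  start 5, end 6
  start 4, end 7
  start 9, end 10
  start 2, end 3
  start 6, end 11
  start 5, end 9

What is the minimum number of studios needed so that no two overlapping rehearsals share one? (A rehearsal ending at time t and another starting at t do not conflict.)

starts: [2, 4, 5, 5, 6, 6, 6, 9]
ends:   [3, 6, 7, 8, 9, 10, 10, 11]
s2→1 e3→0 s4→1 s5→2 s5→3 e6→2 s6→3 s6→4 s6→5  — peak 5.

5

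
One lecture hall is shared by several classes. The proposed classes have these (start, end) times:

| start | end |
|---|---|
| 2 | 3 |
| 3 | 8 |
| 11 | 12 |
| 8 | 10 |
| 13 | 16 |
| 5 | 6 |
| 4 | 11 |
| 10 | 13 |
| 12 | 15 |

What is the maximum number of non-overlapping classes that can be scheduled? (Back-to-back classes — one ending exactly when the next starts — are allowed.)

Sort by end time and greedily take each interval whose start is ≥ the last chosen end.
Sorted by end: (2,3)  (5,6)  (3,8)  (8,10)  (4,11)  (11,12)  (10,13)  (12,15)  (13,16)
take (2,3); take (5,6); skip (3,8); take (8,10); take (11,12); skip (10,13); take (12,15).
Selected 5 classes.

5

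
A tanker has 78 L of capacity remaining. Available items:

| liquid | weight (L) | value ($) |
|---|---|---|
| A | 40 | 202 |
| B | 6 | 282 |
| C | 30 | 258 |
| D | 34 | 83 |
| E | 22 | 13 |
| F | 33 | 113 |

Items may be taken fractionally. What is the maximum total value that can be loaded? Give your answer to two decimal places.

Sort by value per unit weight and fill in that order.
Ratios (sorted): B 47.00, C 8.60, A 5.05, F 3.42, D 2.44, E 0.59
take B (6 @ 282); take C (30 @ 258); take A (40 @ 202); take 2/33 of F → 6.85. Capacity used 78/78.
Total value = 748.85

748.85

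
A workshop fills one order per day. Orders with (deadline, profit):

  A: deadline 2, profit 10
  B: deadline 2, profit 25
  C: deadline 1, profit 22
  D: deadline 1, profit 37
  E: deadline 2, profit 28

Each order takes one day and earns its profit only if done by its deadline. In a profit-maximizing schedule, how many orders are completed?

2

Profit order: D=37 E=28 B=25 C=22 A=10
Assign: D→slot 1, E→slot 2, B skipped, C skipped, A skipped.
Slots: [1:D] [2:E]
2 of 5 scheduled.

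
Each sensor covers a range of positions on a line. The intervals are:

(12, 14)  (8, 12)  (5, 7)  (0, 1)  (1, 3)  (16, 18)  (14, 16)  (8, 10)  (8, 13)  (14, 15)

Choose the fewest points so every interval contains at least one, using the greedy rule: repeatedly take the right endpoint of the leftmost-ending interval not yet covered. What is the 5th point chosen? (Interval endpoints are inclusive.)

Sort by right endpoint; whenever an interval is uncovered, place a point at its right end.
By right end: [0,1]  [1,3]  [5,7]  [8,10]  [8,12]  [8,13]  [12,14]  [14,15]  [14,16]  [16,18]
[0,1] uncovered → point at 1; [5,7] uncovered → point at 7; [8,10] uncovered → point at 10; [12,14] uncovered → point at 14; [16,18] uncovered → point at 18.
Points: 1, 7, 10, 14, 18 (5 total).

18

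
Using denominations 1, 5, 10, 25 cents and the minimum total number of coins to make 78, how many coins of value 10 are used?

78 = 3×25 + 3×1
Count of 10: 0

0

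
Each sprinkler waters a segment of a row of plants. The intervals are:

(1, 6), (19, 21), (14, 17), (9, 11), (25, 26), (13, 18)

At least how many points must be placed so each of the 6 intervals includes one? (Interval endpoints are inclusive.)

5

By right end: [1,6]  [9,11]  [14,17]  [13,18]  [19,21]  [25,26]
[1,6] uncovered → point at 6; [9,11] uncovered → point at 11; [14,17] uncovered → point at 17; [19,21] uncovered → point at 21; [25,26] uncovered → point at 26.
Points: 6, 11, 17, 21, 26 (5 total).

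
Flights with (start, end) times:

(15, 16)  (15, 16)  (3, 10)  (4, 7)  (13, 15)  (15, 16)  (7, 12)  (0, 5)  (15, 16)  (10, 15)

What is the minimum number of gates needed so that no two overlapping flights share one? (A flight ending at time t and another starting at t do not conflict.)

4

starts: [0, 3, 4, 7, 10, 13, 15, 15, 15, 15]
ends:   [5, 7, 10, 12, 15, 15, 16, 16, 16, 16]
s0→1 s3→2 s4→3 e5→2 e7→1 s7→2 e10→1 s10→2 e12→1 s13→2 e15→1 e15→0 s15→1 s15→2 s15→3 s15→4  — peak 4.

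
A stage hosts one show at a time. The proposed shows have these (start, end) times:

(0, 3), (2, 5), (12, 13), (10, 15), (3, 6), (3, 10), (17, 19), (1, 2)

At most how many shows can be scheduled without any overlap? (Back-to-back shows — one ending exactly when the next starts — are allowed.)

Order by finish time; keep every interval that doesn't clash with the previous kept one.
Sorted by end: (1,2)  (0,3)  (2,5)  (3,6)  (3,10)  (12,13)  (10,15)  (17,19)
take (1,2); skip (0,3); take (2,5); skip (3,10); take (12,13); skip (10,15); take (17,19).
Selected 4 shows.

4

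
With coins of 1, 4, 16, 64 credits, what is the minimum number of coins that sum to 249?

9

Use the largest denomination that fits, subtract, and repeat.
249 = 3×64 + 3×16 + 2×4 + 1×1
Total coins = 3 + 3 + 2 + 1 = 9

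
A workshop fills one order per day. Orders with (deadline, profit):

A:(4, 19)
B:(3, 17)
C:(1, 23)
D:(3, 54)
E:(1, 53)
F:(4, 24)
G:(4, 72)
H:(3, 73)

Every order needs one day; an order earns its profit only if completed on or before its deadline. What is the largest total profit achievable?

252

Sort by profit descending; place each in the latest free slot ≤ its deadline.
Profit order: H=73 G=72 D=54 E=53 F=24 C=23 A=19 B=17
Assign: H→slot 3, G→slot 4, D→slot 2, E→slot 1, F skipped, C skipped, A skipped, B skipped.
Slots: [1:E] [2:D] [3:H] [4:G]
Profit = 53 + 54 + 73 + 72 = 252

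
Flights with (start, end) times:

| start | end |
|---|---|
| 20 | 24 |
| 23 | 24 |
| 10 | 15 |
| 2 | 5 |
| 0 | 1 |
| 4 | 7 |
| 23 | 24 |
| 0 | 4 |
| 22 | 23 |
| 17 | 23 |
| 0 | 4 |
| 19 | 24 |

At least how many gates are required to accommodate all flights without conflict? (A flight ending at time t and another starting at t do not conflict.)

4

Events (time:±→running): 0:+→1 0:+→2 0:+→3 1:-→2 2:+→3 4:-→2 4:-→1 4:+→2 5:-→1 7:-→0 10:+→1 15:-→0 17:+→1 19:+→2 20:+→3 22:+→4 … peak 4.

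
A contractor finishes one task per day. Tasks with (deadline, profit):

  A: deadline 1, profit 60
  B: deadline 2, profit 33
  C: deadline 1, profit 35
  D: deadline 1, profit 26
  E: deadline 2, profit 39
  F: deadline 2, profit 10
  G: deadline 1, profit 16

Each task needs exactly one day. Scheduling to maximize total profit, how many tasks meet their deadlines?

2

Take jobs in profit order; each goes to the latest open slot no later than its deadline.
Profit order: A=60 E=39 C=35 B=33 D=26 G=16 F=10
Assign: A→slot 1, E→slot 2, C skipped, B skipped, D skipped, G skipped, F skipped.
Slots: [1:A] [2:E]
2 of 7 scheduled.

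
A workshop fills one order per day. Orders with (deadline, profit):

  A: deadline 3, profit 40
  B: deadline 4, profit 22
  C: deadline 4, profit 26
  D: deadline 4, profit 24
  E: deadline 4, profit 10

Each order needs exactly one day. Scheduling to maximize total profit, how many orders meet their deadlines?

Profit order: A=40 C=26 D=24 B=22 E=10
Assign: A→slot 3, C→slot 4, D→slot 2, B→slot 1, E skipped.
Slots: [1:B] [2:D] [3:A] [4:C]
4 of 5 scheduled.

4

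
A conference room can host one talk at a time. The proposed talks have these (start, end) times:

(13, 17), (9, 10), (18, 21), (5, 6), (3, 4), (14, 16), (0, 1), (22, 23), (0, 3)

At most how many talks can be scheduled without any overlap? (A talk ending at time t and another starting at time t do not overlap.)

7

By end time: (0,1), (0,3), (3,4), (5,6), (9,10), (14,16), (13,17), (18,21), (22,23).
Pick (0,1); next start ≥ 1 → (3,4); next start ≥ 4 → (5,6); next start ≥ 6 → (9,10); next start ≥ 10 → (14,16); next start ≥ 16 → (18,21); next start ≥ 21 → (22,23).
Selected 7 talks.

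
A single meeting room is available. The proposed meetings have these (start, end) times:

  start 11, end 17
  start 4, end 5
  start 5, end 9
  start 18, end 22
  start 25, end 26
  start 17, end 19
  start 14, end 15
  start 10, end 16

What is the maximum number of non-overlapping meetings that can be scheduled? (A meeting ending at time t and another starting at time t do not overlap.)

Sorted by end: (4,5)  (5,9)  (14,15)  (10,16)  (11,17)  (17,19)  (18,22)  (25,26)
take (4,5); take (5,9); take (14,15); take (17,19); take (25,26).
Selected 5 meetings.

5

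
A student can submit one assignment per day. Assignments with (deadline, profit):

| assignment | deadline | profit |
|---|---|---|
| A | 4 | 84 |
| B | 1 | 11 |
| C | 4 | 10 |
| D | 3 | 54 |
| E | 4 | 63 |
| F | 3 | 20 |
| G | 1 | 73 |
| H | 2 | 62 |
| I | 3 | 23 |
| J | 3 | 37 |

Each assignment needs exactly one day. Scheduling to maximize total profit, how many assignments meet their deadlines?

4

Take jobs in profit order; each goes to the latest open slot no later than its deadline.
Profit order: A=84 G=73 E=63 H=62 D=54 J=37 I=23 F=20 B=11 C=10
Assign: A→slot 4, G→slot 1, E→slot 3, H→slot 2, D skipped, J skipped, I skipped, F skipped, B skipped, C skipped.
Slots: [1:G] [2:H] [3:E] [4:A]
4 of 10 scheduled.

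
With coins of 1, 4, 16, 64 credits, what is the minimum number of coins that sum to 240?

240 − 3×64→48 − 3×16→0
Total coins = 3 + 3 = 6

6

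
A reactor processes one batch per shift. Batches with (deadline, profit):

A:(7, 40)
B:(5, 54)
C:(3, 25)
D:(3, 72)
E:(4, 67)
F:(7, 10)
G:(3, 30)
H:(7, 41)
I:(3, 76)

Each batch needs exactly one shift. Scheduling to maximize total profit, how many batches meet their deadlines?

7

By profit: I(d3,76), D(d3,72), E(d4,67), B(d5,54), H(d7,41), A(d7,40), G(d3,30), C(d3,25), F(d7,10)
I→slot 3; D→slot 2; E→slot 4; B→slot 5; H→slot 7; A→slot 6; G→slot 1; C skipped; F skipped.
7 of 9 scheduled.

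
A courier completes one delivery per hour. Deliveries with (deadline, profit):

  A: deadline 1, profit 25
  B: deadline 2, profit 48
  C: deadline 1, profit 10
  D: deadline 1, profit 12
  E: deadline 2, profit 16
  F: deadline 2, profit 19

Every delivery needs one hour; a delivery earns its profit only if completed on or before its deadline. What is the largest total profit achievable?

73

Sort by profit descending; place each in the latest free slot ≤ its deadline.
Profit order: B=48 A=25 F=19 E=16 D=12 C=10
Assign: B→slot 2, A→slot 1, F skipped, E skipped, D skipped, C skipped.
Slots: [1:A] [2:B]
Profit = 25 + 48 = 73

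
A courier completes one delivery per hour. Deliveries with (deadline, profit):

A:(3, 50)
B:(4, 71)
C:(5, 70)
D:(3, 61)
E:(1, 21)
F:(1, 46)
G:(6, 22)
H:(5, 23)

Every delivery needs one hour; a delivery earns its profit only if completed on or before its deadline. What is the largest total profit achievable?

320

Take jobs in profit order; each goes to the latest open slot no later than its deadline.
Profit order: B=71 C=70 D=61 A=50 F=46 H=23 G=22 E=21
Assign: B→slot 4, C→slot 5, D→slot 3, A→slot 2, F→slot 1, H skipped, G→slot 6, E skipped.
Slots: [1:F] [2:A] [3:D] [4:B] [5:C] [6:G]
Profit = 46 + 50 + 61 + 71 + 70 + 22 = 320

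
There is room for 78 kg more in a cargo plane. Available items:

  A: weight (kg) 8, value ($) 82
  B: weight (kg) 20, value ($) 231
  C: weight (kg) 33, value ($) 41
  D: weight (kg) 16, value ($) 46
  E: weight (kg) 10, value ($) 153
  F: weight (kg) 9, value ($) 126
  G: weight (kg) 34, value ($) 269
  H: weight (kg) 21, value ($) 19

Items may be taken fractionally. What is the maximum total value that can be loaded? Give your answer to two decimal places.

Ratios (sorted): E 15.30, F 14.00, B 11.55, A 10.25, G 7.91, D 2.88, C 1.24, H 0.90
take E (10 @ 153); take F (9 @ 126); take B (20 @ 231); take A (8 @ 82); take 31/34 of G → 245.26. Capacity used 78/78.
Total value = 837.26

837.26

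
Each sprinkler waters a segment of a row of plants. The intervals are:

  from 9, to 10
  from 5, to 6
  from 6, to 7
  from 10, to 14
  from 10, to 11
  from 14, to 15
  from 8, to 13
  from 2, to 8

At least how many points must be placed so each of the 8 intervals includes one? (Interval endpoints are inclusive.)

Process intervals by earliest right end; each time one isn't hit yet, stab at its right endpoint.
By right end: [5,6]  [6,7]  [2,8]  [9,10]  [10,11]  [8,13]  [10,14]  [14,15]
[5,6] uncovered → point at 6; [9,10] uncovered → point at 10; [14,15] uncovered → point at 15.
Points: 6, 10, 15 (3 total).

3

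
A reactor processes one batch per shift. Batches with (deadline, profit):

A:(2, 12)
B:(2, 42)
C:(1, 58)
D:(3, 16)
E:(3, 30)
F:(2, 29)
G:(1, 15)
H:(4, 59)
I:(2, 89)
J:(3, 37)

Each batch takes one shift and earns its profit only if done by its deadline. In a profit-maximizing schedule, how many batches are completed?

4

Sort by profit descending; place each in the latest free slot ≤ its deadline.
By profit: I(d2,89), H(d4,59), C(d1,58), B(d2,42), J(d3,37), E(d3,30), F(d2,29), D(d3,16), G(d1,15), A(d2,12)
I→slot 2; H→slot 4; C→slot 1; B skipped; J→slot 3; E skipped; F skipped; D skipped; G skipped; A skipped.
4 of 10 scheduled.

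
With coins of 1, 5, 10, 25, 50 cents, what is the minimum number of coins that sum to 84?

7

84 − 1×50→34 − 1×25→9 − 1×5→4 − 4×1→0
Total coins = 1 + 1 + 1 + 4 = 7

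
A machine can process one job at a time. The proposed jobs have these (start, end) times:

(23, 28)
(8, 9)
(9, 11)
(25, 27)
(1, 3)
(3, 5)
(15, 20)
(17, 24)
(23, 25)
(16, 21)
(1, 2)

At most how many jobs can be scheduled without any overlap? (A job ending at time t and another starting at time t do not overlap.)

Greedy by earliest finish: after sorting by end time, pick each interval compatible with the last pick.
Sorted by end: (1,2)  (1,3)  (3,5)  (8,9)  (9,11)  (15,20)  (16,21)  (17,24)  (23,25)  (25,27)  (23,28)
take (1,2); take (3,5); take (8,9); take (9,11); take (15,20); take (23,25); take (25,27).
Selected 7 jobs.

7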